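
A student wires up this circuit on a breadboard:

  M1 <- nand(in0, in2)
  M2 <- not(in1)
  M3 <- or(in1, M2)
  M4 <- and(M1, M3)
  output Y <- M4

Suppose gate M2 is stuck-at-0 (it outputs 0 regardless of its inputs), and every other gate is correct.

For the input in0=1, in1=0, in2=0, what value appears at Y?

0

Propagate with M2 forced: M1=1, M2=0 [stuck-at-0], M3=0, M4=0.
So Y = 0. (Without the fault it would be 1.)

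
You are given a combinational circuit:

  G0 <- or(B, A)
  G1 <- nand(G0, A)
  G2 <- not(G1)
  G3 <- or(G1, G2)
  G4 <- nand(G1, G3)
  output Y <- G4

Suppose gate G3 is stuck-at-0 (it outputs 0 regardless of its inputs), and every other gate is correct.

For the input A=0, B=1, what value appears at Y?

Propagate with G3 forced: G0=1, G1=1, G2=0, G3=0 [stuck-at-0], G4=1.
So Y = 1. (Without the fault it would be 0.)

1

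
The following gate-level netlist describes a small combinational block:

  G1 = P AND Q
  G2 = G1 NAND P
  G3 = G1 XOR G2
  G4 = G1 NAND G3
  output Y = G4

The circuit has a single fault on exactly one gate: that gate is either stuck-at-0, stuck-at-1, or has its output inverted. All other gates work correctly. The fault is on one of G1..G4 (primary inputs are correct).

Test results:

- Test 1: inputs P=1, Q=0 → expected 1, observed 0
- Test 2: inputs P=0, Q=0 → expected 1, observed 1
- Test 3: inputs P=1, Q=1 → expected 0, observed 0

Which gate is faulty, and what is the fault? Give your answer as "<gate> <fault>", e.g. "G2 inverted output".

Fault-free values for test 1 (P=1, Q=0): G1=0, G2=1, G3=1, G4=1, giving Y=1. Observed 0.
Test 1: faults giving observed 0 are {G1 stuck-at-1, G1 inverted output, G4 stuck-at-0, G4 inverted output}.
Test 2 (P=0, Q=0): fault-free G1=0, G2=1, G3=1, G4=1 → 1; observed 1. Eliminates G4 stuck-at-0, G4 inverted output.
Test 3 (P=1, Q=1): fault-free G1=1, G2=0, G3=1, G4=0 → 0; observed 0. Eliminates G1 inverted output.
Only G1 stuck-at-1 is consistent with every test.

G1 stuck-at-1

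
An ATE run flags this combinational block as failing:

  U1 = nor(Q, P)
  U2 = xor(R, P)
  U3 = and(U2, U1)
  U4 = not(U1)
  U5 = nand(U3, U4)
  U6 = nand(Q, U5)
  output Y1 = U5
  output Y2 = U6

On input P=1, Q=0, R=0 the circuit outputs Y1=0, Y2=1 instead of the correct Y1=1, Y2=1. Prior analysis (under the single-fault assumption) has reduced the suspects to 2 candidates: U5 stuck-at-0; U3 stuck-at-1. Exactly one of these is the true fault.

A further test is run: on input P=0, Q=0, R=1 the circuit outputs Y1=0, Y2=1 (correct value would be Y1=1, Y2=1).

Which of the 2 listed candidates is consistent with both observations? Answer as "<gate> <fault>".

Evaluate each candidate on input P=0, Q=0, R=1:
  U5 stuck-at-0: U1=1, U2=1, U3=1, U4=0, U5=0 [stuck-at-0], U6=1 → Y1=0, Y2=1 — matches
  U3 stuck-at-1: U1=1, U2=1, U3=1 [stuck-at-1], U4=0, U5=1, U6=1 → Y1=1, Y2=1 — eliminated
Only U5 stuck-at-0 reproduces the observed Y1=0, Y2=1.

U5 stuck-at-0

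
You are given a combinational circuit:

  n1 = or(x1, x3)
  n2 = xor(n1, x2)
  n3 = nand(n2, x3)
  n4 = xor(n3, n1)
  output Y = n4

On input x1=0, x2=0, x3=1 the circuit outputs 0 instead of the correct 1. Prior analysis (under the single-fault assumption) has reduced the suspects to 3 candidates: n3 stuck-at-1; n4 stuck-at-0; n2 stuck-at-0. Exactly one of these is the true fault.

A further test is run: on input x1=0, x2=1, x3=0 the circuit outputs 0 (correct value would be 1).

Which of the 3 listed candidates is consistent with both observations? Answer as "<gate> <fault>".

n4 stuck-at-0

Evaluate each candidate on input x1=0, x2=1, x3=0:
  n3 stuck-at-1: n1=0, n2=1, n3=1 [stuck-at-1], n4=1 → 1 — eliminated
  n4 stuck-at-0: n1=0, n2=1, n3=1, n4=0 [stuck-at-0] → 0 — matches
  n2 stuck-at-0: n1=0, n2=0 [stuck-at-0], n3=1, n4=1 → 1 — eliminated
Only n4 stuck-at-0 reproduces the observed 0.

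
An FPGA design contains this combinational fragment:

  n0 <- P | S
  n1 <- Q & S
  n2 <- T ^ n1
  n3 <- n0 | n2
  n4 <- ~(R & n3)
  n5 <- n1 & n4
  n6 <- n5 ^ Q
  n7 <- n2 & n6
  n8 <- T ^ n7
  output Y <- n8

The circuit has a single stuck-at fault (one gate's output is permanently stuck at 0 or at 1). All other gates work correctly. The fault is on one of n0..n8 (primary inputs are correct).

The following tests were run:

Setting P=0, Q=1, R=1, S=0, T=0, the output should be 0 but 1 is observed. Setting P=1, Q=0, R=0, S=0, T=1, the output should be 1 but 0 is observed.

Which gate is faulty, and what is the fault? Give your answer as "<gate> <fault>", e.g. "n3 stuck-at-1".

n7 stuck-at-1

Fault-free values for test 1 (P=0, Q=1, R=1, S=0, T=0): n0=0, n1=0, n2=0, n3=0, n4=1, n5=0, n6=1, n7=0, n8=0, giving Y=0. Observed 1.
Test 1: faults giving observed 1 are {n1 stuck-at-1, n2 stuck-at-1, n7 stuck-at-1, n8 stuck-at-1}.
Test 2 (P=1, Q=0, R=0, S=0, T=1): fault-free n0=1, n1=0, n2=1, n3=1, n4=1, n5=0, n6=0, n7=0, n8=1 → 1; observed 0. Eliminates n1 stuck-at-1, n2 stuck-at-1, n8 stuck-at-1.
Only n7 stuck-at-1 is consistent with every test.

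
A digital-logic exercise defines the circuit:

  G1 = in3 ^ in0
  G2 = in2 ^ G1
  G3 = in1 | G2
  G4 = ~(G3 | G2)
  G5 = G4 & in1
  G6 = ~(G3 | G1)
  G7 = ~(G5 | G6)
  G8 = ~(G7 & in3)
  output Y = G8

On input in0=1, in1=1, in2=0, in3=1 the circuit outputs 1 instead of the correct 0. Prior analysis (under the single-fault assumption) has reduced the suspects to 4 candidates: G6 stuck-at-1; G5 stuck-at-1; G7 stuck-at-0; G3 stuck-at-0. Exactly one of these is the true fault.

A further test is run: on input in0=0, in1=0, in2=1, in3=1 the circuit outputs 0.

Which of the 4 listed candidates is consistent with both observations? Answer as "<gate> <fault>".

Evaluate each candidate on input in0=0, in1=0, in2=1, in3=1:
  G6 stuck-at-1: G1=1, G2=0, G3=0, G4=1, G5=0, G6=1 [stuck-at-1], G7=0, G8=1 → 1 — eliminated
  G5 stuck-at-1: G1=1, G2=0, G3=0, G4=1, G5=1 [stuck-at-1], G6=0, G7=0, G8=1 → 1 — eliminated
  G7 stuck-at-0: G1=1, G2=0, G3=0, G4=1, G5=0, G6=0, G7=0 [stuck-at-0], G8=1 → 1 — eliminated
  G3 stuck-at-0: G1=1, G2=0, G3=0 [stuck-at-0], G4=1, G5=0, G6=0, G7=1, G8=0 → 0 — matches
Only G3 stuck-at-0 reproduces the observed 0.

G3 stuck-at-0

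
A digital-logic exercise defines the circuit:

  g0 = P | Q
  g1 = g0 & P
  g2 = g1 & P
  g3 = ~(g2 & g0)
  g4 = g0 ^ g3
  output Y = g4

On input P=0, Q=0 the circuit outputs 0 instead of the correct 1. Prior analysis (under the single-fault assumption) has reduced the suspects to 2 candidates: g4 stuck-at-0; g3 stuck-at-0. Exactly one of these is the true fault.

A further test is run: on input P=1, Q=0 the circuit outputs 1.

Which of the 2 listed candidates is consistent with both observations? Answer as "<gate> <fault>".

Evaluate each candidate on input P=1, Q=0:
  g4 stuck-at-0: g0=1, g1=1, g2=1, g3=0, g4=0 [stuck-at-0] → 0 — eliminated
  g3 stuck-at-0: g0=1, g1=1, g2=1, g3=0 [stuck-at-0], g4=1 → 1 — matches
Only g3 stuck-at-0 reproduces the observed 1.

g3 stuck-at-0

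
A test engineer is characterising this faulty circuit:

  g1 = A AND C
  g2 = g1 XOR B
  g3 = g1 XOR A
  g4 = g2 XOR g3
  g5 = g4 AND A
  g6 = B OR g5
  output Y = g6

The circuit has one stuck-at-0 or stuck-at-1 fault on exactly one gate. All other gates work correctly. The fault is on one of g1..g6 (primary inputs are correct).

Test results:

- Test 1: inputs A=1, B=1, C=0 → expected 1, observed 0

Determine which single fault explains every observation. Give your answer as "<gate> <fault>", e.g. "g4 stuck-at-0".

Fault-free values for test 1 (A=1, B=1, C=0): g1=0, g2=1, g3=1, g4=0, g5=0, g6=1, giving Y=1. Observed 0.
Test 1: faults giving observed 0 are {g6 stuck-at-0}.
Only g6 stuck-at-0 is consistent with every test.

g6 stuck-at-0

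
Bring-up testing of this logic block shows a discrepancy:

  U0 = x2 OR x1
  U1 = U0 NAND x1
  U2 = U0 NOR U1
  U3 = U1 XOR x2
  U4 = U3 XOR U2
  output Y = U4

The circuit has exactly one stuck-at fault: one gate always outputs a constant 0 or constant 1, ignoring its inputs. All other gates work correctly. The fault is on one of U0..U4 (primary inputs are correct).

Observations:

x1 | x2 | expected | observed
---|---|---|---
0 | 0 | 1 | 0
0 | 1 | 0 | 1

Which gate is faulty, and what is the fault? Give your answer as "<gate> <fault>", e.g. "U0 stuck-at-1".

U2 stuck-at-1

Fault-free values for test 1 (x1=0, x2=0): U0=0, U1=1, U2=0, U3=1, U4=1, giving Y=1. Observed 0.
Test 1: faults giving observed 0 are {U2 stuck-at-1, U3 stuck-at-0, U4 stuck-at-0}.
Test 2 (x1=0, x2=1): fault-free U0=1, U1=1, U2=0, U3=0, U4=0 → 0; observed 1. Eliminates U3 stuck-at-0, U4 stuck-at-0.
Only U2 stuck-at-1 is consistent with every test.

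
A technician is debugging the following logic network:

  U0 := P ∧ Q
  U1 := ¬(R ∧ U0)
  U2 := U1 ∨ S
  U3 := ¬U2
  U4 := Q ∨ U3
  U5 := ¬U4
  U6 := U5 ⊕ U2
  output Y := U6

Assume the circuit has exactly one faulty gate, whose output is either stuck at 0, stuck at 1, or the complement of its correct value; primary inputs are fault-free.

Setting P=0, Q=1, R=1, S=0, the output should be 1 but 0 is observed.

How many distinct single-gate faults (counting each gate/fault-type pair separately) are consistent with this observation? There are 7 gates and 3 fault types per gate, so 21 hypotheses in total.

12

Fault-free: U0=0, U1=1, U2=1, U3=0, U4=1, U5=0, U6=1 → 1. Observed 0.
  U0: stuck-at-1, inverted output ✓; others ✗
  U1: stuck-at-0, inverted output ✓; others ✗
  U2: stuck-at-0, inverted output ✓; others ✗
  U3: none of the 3 fault types match ✗
  U4: stuck-at-0, inverted output ✓; others ✗
  U5: stuck-at-1, inverted output ✓; others ✗
  U6: stuck-at-0, inverted output ✓; others ✗
Consistent faults: {U0 stuck-at-1, U0 inverted output, U1 stuck-at-0, U1 inverted output, U2 stuck-at-0, U2 inverted output, U4 stuck-at-0, U4 inverted output, U5 stuck-at-1, U5 inverted output, U6 stuck-at-0, U6 inverted output} — 12 in all.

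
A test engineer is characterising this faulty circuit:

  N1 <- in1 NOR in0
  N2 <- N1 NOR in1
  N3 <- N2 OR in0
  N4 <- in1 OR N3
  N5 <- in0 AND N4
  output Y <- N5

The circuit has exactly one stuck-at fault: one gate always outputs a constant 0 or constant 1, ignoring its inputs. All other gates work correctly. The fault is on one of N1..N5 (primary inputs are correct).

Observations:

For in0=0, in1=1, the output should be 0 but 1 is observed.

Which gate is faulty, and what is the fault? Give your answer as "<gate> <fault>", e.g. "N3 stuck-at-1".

Fault-free values for test 1 (in0=0, in1=1): N1=0, N2=0, N3=0, N4=1, N5=0, giving Y=0. Observed 1.
Test 1: faults giving observed 1 are {N5 stuck-at-1}.
Only N5 stuck-at-1 is consistent with every test.

N5 stuck-at-1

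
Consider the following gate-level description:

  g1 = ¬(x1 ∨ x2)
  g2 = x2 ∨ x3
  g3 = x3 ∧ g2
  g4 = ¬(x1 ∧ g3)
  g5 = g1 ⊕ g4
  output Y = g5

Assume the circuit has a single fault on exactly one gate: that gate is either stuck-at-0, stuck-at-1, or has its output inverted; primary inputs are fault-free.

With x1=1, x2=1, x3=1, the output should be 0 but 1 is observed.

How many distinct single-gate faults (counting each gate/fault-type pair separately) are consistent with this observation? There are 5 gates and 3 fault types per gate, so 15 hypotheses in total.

10

Fault-free: g1=0, g2=1, g3=1, g4=0, g5=0 → 0. Observed 1.
  g1: stuck-at-1, inverted output ✓; others ✗
  g2: stuck-at-0, inverted output ✓; others ✗
  g3: stuck-at-0, inverted output ✓; others ✗
  g4: stuck-at-1, inverted output ✓; others ✗
  g5: stuck-at-1, inverted output ✓; others ✗
Consistent faults: {g1 stuck-at-1, g1 inverted output, g2 stuck-at-0, g2 inverted output, g3 stuck-at-0, g3 inverted output, g4 stuck-at-1, g4 inverted output, g5 stuck-at-1, g5 inverted output} — 10 in all.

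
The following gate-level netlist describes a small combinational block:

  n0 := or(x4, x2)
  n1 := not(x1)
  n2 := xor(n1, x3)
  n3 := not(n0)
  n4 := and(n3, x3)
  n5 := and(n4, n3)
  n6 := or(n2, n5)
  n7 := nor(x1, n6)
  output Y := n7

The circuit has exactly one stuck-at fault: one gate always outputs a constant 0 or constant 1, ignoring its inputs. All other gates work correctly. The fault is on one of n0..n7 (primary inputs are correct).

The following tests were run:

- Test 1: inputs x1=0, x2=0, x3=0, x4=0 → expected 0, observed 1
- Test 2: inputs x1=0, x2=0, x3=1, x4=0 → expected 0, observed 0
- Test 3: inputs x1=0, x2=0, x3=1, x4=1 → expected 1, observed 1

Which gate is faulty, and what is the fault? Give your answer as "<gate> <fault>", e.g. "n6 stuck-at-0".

n2 stuck-at-0

Fault-free values for test 1 (x1=0, x2=0, x3=0, x4=0): n0=0, n1=1, n2=1, n3=1, n4=0, n5=0, n6=1, n7=0, giving Y=0. Observed 1.
Test 1: faults giving observed 1 are {n1 stuck-at-0, n2 stuck-at-0, n6 stuck-at-0, n7 stuck-at-1}.
Test 2 (x1=0, x2=0, x3=1, x4=0): fault-free n0=0, n1=1, n2=0, n3=1, n4=1, n5=1, n6=1, n7=0 → 0; observed 0. Eliminates n6 stuck-at-0, n7 stuck-at-1.
Test 3 (x1=0, x2=0, x3=1, x4=1): fault-free n0=1, n1=1, n2=0, n3=0, n4=0, n5=0, n6=0, n7=1 → 1; observed 1. Eliminates n1 stuck-at-0.
Only n2 stuck-at-0 is consistent with every test.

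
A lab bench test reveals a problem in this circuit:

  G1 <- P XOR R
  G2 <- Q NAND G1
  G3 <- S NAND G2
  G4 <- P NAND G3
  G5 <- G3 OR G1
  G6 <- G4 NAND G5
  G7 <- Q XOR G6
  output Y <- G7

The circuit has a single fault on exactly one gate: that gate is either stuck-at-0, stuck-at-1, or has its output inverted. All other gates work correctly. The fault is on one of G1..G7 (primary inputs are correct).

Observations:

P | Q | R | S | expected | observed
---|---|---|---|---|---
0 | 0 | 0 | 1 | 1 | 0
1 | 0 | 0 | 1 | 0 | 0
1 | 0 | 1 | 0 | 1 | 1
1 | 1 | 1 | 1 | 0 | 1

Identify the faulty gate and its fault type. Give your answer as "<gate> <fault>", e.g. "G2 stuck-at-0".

G5 stuck-at-1

Fault-free values for test 1 (P=0, Q=0, R=0, S=1): G1=0, G2=1, G3=0, G4=1, G5=0, G6=1, G7=1, giving Y=1. Observed 0.
Test 1: faults giving observed 0 are {G1 stuck-at-1, G1 inverted output, G2 stuck-at-0, G2 inverted output, G3 stuck-at-1, G3 inverted output, G5 stuck-at-1, G5 inverted output, G6 stuck-at-0, G6 inverted output, G7 stuck-at-0, G7 inverted output}.
Test 2 (P=1, Q=0, R=0, S=1): fault-free G1=1, G2=1, G3=0, G4=1, G5=1, G6=0, G7=0 → 0; observed 0. Eliminates G1 inverted output, G2 stuck-at-0, G2 inverted output, G3 stuck-at-1, G3 inverted output, G5 inverted output, G6 inverted output, G7 inverted output.
Test 3 (P=1, Q=0, R=1, S=0): fault-free G1=0, G2=1, G3=1, G4=0, G5=1, G6=1, G7=1 → 1; observed 1. Eliminates G6 stuck-at-0, G7 stuck-at-0.
Test 4 (P=1, Q=1, R=1, S=1): fault-free G1=0, G2=1, G3=0, G4=1, G5=0, G6=1, G7=0 → 0; observed 1. Eliminates G1 stuck-at-1.
Only G5 stuck-at-1 is consistent with every test.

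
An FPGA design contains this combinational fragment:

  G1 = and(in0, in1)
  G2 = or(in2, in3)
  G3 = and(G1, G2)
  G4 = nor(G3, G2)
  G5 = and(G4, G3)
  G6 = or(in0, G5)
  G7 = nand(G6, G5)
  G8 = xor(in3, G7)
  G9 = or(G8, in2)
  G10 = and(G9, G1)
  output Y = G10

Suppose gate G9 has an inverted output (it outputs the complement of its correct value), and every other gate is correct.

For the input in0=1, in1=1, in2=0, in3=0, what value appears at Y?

0

Propagate with G9 forced: G1=1, G2=0, G3=0, G4=1, G5=0, G6=1, G7=1, G8=1, G9=0 [inverted output], G10=0.
So Y = 0. (Without the fault it would be 1.)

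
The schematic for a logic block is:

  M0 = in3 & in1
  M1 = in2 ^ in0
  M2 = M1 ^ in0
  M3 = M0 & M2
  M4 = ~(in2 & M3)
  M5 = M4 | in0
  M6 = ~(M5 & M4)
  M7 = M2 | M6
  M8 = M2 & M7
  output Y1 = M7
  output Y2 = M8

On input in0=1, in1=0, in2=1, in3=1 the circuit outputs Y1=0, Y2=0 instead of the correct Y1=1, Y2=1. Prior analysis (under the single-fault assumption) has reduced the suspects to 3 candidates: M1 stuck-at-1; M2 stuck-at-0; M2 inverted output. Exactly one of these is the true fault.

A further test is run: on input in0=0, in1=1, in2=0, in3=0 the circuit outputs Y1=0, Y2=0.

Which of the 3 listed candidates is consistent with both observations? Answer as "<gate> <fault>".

Evaluate each candidate on input in0=0, in1=1, in2=0, in3=0:
  M1 stuck-at-1: M0=0, M1=1 [stuck-at-1], M2=1, M3=0, M4=1, M5=1, M6=0, M7=1, M8=1 → Y1=1, Y2=1 — eliminated
  M2 stuck-at-0: M0=0, M1=0, M2=0 [stuck-at-0], M3=0, M4=1, M5=1, M6=0, M7=0, M8=0 → Y1=0, Y2=0 — matches
  M2 inverted output: M0=0, M1=0, M2=1 [inverted output], M3=0, M4=1, M5=1, M6=0, M7=1, M8=1 → Y1=1, Y2=1 — eliminated
Only M2 stuck-at-0 reproduces the observed Y1=0, Y2=0.

M2 stuck-at-0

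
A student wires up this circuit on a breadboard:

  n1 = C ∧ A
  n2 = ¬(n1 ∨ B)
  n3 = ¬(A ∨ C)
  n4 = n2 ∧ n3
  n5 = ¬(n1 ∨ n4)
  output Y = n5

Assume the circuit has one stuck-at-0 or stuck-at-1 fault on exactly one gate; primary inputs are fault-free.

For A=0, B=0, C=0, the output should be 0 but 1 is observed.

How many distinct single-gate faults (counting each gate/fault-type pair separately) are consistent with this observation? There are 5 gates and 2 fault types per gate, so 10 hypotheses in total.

4

Fault-free: n1=0, n2=1, n3=1, n4=1, n5=0 → 0. Observed 1.
  n1 stuck-at-0: output 0 ✗
  n1 stuck-at-1: output 0 ✗
  n2 stuck-at-0: output 1 ✓
  n2 stuck-at-1: output 0 ✗
  n3 stuck-at-0: output 1 ✓
  n3 stuck-at-1: output 0 ✗
  n4 stuck-at-0: output 1 ✓
  n4 stuck-at-1: output 0 ✗
  n5 stuck-at-0: output 0 ✗
  n5 stuck-at-1: output 1 ✓
Consistent faults: {n2 stuck-at-0, n3 stuck-at-0, n4 stuck-at-0, n5 stuck-at-1} — 4 in all.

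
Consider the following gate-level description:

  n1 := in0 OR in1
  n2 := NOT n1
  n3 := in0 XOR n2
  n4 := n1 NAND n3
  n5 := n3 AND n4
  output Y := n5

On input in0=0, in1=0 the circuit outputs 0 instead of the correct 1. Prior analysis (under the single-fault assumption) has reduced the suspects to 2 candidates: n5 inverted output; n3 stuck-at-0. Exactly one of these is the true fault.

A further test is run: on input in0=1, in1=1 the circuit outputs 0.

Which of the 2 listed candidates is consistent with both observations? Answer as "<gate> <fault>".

Evaluate each candidate on input in0=1, in1=1:
  n5 inverted output: n1=1, n2=0, n3=1, n4=0, n5=1 [inverted output] → 1 — eliminated
  n3 stuck-at-0: n1=1, n2=0, n3=0 [stuck-at-0], n4=1, n5=0 → 0 — matches
Only n3 stuck-at-0 reproduces the observed 0.

n3 stuck-at-0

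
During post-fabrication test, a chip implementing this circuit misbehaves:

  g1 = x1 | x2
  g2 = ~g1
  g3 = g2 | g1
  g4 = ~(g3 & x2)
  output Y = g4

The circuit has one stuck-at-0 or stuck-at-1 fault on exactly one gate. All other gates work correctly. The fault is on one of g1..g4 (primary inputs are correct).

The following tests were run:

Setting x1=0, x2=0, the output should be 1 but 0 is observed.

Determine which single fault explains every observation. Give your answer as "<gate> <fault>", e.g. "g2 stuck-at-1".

Fault-free values for test 1 (x1=0, x2=0): g1=0, g2=1, g3=1, g4=1, giving Y=1. Observed 0.
Test 1: faults giving observed 0 are {g4 stuck-at-0}.
Only g4 stuck-at-0 is consistent with every test.

g4 stuck-at-0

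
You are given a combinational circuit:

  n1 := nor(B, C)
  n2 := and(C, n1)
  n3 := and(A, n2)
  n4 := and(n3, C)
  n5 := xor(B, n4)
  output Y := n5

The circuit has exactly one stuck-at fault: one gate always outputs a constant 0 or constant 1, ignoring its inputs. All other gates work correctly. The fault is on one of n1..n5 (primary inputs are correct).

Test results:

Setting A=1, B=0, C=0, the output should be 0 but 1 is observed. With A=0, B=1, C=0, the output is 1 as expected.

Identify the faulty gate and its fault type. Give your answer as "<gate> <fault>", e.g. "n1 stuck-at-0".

Fault-free values for test 1 (A=1, B=0, C=0): n1=1, n2=0, n3=0, n4=0, n5=0, giving Y=0. Observed 1.
Test 1: faults giving observed 1 are {n4 stuck-at-1, n5 stuck-at-1}.
Test 2 (A=0, B=1, C=0): fault-free n1=0, n2=0, n3=0, n4=0, n5=1 → 1; observed 1. Eliminates n4 stuck-at-1.
Only n5 stuck-at-1 is consistent with every test.

n5 stuck-at-1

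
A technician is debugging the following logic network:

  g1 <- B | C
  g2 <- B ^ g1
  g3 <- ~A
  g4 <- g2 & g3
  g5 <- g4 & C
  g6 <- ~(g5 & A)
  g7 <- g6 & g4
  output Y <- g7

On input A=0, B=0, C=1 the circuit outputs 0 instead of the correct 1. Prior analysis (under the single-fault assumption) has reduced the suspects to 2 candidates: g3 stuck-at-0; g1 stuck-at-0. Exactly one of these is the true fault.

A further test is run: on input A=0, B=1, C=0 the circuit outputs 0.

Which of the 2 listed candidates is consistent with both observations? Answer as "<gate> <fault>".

g3 stuck-at-0

Evaluate each candidate on input A=0, B=1, C=0:
  g3 stuck-at-0: g1=1, g2=0, g3=0 [stuck-at-0], g4=0, g5=0, g6=1, g7=0 → 0 — matches
  g1 stuck-at-0: g1=0 [stuck-at-0], g2=1, g3=1, g4=1, g5=0, g6=1, g7=1 → 1 — eliminated
Only g3 stuck-at-0 reproduces the observed 0.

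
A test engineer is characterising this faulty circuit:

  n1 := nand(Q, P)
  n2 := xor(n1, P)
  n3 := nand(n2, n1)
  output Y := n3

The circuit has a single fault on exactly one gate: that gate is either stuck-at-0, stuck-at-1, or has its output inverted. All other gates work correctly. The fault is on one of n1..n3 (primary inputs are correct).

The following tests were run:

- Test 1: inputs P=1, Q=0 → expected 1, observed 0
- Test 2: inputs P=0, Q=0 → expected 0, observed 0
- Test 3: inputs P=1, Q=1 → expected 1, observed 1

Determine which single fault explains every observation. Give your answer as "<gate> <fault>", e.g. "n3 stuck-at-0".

Fault-free values for test 1 (P=1, Q=0): n1=1, n2=0, n3=1, giving Y=1. Observed 0.
Test 1: faults giving observed 0 are {n2 stuck-at-1, n2 inverted output, n3 stuck-at-0, n3 inverted output}.
Test 2 (P=0, Q=0): fault-free n1=1, n2=1, n3=0 → 0; observed 0. Eliminates n2 inverted output, n3 inverted output.
Test 3 (P=1, Q=1): fault-free n1=0, n2=1, n3=1 → 1; observed 1. Eliminates n3 stuck-at-0.
Only n2 stuck-at-1 is consistent with every test.

n2 stuck-at-1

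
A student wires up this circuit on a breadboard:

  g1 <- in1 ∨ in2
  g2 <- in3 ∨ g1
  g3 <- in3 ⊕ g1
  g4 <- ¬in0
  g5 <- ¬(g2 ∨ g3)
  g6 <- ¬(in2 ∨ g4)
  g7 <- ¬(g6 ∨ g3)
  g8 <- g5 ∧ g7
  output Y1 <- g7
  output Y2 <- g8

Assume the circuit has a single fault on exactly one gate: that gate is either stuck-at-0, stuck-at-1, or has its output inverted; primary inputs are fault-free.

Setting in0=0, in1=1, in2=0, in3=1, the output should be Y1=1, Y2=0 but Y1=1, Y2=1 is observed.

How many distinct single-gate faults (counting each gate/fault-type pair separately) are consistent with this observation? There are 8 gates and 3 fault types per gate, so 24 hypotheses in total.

Fault-free: g1=1, g2=1, g3=0, g4=1, g5=0, g6=0, g7=1, g8=0 → Y1=1, Y2=0. Observed Y1=1, Y2=1.
  g1: none of the 3 fault types match ✗
  g2: stuck-at-0, inverted output ✓; others ✗
  g3: none of the 3 fault types match ✗
  g4: none of the 3 fault types match ✗
  g5: stuck-at-1, inverted output ✓; others ✗
  g6: none of the 3 fault types match ✗
  g7: none of the 3 fault types match ✗
  g8: stuck-at-1, inverted output ✓; others ✗
Consistent faults: {g2 stuck-at-0, g2 inverted output, g5 stuck-at-1, g5 inverted output, g8 stuck-at-1, g8 inverted output} — 6 in all.

6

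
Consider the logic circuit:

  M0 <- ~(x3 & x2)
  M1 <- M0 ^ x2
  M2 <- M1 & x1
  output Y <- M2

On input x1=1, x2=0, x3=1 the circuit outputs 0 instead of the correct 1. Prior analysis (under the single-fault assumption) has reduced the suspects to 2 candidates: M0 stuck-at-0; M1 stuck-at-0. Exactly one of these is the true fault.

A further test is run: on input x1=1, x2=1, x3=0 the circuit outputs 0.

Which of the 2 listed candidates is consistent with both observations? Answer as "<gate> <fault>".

Evaluate each candidate on input x1=1, x2=1, x3=0:
  M0 stuck-at-0: M0=0 [stuck-at-0], M1=1, M2=1 → 1 — eliminated
  M1 stuck-at-0: M0=1, M1=0 [stuck-at-0], M2=0 → 0 — matches
Only M1 stuck-at-0 reproduces the observed 0.

M1 stuck-at-0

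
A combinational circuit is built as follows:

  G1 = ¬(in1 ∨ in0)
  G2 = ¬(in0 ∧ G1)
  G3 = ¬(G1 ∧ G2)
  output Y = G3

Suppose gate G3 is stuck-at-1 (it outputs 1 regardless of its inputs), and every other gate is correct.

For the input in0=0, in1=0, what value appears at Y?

Propagate with G3 forced: G1=1, G2=1, G3=1 [stuck-at-1].
So Y = 1. (Without the fault it would be 0.)

1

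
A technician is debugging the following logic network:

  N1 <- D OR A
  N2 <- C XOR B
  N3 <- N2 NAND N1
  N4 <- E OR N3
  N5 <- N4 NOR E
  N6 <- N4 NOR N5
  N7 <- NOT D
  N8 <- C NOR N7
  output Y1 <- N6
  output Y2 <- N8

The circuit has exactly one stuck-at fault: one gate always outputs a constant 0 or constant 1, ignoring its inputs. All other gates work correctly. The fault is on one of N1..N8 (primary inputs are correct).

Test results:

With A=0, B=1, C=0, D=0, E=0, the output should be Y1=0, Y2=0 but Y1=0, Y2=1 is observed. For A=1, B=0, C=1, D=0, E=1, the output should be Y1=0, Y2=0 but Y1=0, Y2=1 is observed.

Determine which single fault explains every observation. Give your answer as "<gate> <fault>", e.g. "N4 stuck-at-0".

Fault-free values for test 1 (A=0, B=1, C=0, D=0, E=0): N1=0, N2=1, N3=1, N4=1, N5=0, N6=0, N7=1, N8=0, giving Y1=0, Y2=0. Observed Y1=0, Y2=1.
Test 1: faults giving observed Y1=0, Y2=1 are {N7 stuck-at-0, N8 stuck-at-1}.
Test 2 (A=1, B=0, C=1, D=0, E=1): fault-free N1=1, N2=1, N3=0, N4=1, N5=0, N6=0, N7=1, N8=0 → Y1=0, Y2=0; observed Y1=0, Y2=1. Eliminates N7 stuck-at-0.
Only N8 stuck-at-1 is consistent with every test.

N8 stuck-at-1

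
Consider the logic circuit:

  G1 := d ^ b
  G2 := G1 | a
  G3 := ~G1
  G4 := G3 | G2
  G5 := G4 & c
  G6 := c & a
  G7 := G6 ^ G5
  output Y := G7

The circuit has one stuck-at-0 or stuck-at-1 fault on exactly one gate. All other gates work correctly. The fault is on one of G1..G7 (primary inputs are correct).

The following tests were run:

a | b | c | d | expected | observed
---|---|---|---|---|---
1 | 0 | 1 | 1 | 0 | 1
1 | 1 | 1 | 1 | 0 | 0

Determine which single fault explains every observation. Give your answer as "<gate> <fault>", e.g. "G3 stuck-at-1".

G2 stuck-at-0

Fault-free values for test 1 (a=1, b=0, c=1, d=1): G1=1, G2=1, G3=0, G4=1, G5=1, G6=1, G7=0, giving Y=0. Observed 1.
Test 1: faults giving observed 1 are {G2 stuck-at-0, G4 stuck-at-0, G5 stuck-at-0, G6 stuck-at-0, G7 stuck-at-1}.
Test 2 (a=1, b=1, c=1, d=1): fault-free G1=0, G2=1, G3=1, G4=1, G5=1, G6=1, G7=0 → 0; observed 0. Eliminates G4 stuck-at-0, G5 stuck-at-0, G6 stuck-at-0, G7 stuck-at-1.
Only G2 stuck-at-0 is consistent with every test.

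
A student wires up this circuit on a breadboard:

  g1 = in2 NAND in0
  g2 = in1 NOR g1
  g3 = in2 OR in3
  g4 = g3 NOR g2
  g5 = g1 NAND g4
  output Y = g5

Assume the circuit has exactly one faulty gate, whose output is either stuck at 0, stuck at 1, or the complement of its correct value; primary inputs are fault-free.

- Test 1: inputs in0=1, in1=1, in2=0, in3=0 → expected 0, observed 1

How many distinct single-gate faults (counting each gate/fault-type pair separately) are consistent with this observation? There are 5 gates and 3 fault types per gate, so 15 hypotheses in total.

Fault-free: g1=1, g2=0, g3=0, g4=1, g5=0 → 0. Observed 1.
  g1: stuck-at-0, inverted output ✓; others ✗
  g2: stuck-at-1, inverted output ✓; others ✗
  g3: stuck-at-1, inverted output ✓; others ✗
  g4: stuck-at-0, inverted output ✓; others ✗
  g5: stuck-at-1, inverted output ✓; others ✗
Consistent faults: {g1 stuck-at-0, g1 inverted output, g2 stuck-at-1, g2 inverted output, g3 stuck-at-1, g3 inverted output, g4 stuck-at-0, g4 inverted output, g5 stuck-at-1, g5 inverted output} — 10 in all.

10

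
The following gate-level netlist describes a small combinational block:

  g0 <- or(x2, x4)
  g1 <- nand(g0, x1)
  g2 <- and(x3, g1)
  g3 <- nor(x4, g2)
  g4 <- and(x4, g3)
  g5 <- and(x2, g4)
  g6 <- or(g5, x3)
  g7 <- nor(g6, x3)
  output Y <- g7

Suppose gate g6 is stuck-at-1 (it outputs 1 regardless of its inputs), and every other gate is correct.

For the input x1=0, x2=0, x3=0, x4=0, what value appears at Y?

Propagate with g6 forced: g0=0, g1=1, g2=0, g3=1, g4=0, g5=0, g6=1 [stuck-at-1], g7=0.
So Y = 0. (Without the fault it would be 1.)

0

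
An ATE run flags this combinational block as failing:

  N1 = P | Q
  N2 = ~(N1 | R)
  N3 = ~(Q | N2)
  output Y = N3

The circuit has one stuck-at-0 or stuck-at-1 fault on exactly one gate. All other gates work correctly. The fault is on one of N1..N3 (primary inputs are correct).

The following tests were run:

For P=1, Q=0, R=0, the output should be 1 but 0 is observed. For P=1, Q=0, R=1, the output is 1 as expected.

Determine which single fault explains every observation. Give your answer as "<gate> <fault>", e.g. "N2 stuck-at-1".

N1 stuck-at-0

Fault-free values for test 1 (P=1, Q=0, R=0): N1=1, N2=0, N3=1, giving Y=1. Observed 0.
Test 1: faults giving observed 0 are {N1 stuck-at-0, N2 stuck-at-1, N3 stuck-at-0}.
Test 2 (P=1, Q=0, R=1): fault-free N1=1, N2=0, N3=1 → 1; observed 1. Eliminates N2 stuck-at-1, N3 stuck-at-0.
Only N1 stuck-at-0 is consistent with every test.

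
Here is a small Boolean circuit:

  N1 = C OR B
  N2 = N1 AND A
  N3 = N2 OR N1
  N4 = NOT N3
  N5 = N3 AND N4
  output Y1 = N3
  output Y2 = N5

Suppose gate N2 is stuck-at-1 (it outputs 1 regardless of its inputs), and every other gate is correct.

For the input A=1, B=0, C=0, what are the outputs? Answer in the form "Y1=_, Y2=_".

Propagate with N2 forced: N1=0, N2=1 [stuck-at-1], N3=1, N4=0, N5=0.
So the outputs are Y1=1, Y2=0. (Without the fault they would be Y1=0, Y2=0.)

Y1=1, Y2=0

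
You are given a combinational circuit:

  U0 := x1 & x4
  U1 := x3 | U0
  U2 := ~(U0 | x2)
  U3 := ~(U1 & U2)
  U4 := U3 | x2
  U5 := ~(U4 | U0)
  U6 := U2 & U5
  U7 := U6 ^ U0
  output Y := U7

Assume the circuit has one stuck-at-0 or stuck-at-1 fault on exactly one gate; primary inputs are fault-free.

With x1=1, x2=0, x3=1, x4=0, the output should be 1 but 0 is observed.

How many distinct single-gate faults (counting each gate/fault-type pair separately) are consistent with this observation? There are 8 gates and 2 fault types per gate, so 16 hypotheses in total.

7

Fault-free: U0=0, U1=1, U2=1, U3=0, U4=0, U5=1, U6=1, U7=1 → 1. Observed 0.
  U0: none of the 2 fault types match ✗
  U1: stuck-at-0 ✓; others ✗
  U2: stuck-at-0 ✓; others ✗
  U3: stuck-at-1 ✓; others ✗
  U4: stuck-at-1 ✓; others ✗
  U5: stuck-at-0 ✓; others ✗
  U6: stuck-at-0 ✓; others ✗
  U7: stuck-at-0 ✓; others ✗
Consistent faults: {U1 stuck-at-0, U2 stuck-at-0, U3 stuck-at-1, U4 stuck-at-1, U5 stuck-at-0, U6 stuck-at-0, U7 stuck-at-0} — 7 in all.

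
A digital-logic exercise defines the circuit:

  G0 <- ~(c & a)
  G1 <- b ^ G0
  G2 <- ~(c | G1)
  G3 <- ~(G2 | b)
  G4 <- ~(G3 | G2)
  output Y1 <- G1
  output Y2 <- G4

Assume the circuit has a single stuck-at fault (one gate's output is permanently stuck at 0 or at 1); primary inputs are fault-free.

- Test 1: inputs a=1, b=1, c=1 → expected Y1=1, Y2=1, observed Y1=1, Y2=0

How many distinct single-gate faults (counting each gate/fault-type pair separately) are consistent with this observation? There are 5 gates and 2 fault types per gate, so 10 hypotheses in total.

3

Fault-free: G0=0, G1=1, G2=0, G3=0, G4=1 → Y1=1, Y2=1. Observed Y1=1, Y2=0.
  G0 stuck-at-0: output Y1=1, Y2=1 ✗
  G0 stuck-at-1: output Y1=0, Y2=1 ✗
  G1 stuck-at-0: output Y1=0, Y2=1 ✗
  G1 stuck-at-1: output Y1=1, Y2=1 ✗
  G2 stuck-at-0: output Y1=1, Y2=1 ✗
  G2 stuck-at-1: output Y1=1, Y2=0 ✓
  G3 stuck-at-0: output Y1=1, Y2=1 ✗
  G3 stuck-at-1: output Y1=1, Y2=0 ✓
  G4 stuck-at-0: output Y1=1, Y2=0 ✓
  G4 stuck-at-1: output Y1=1, Y2=1 ✗
Consistent faults: {G2 stuck-at-1, G3 stuck-at-1, G4 stuck-at-0} — 3 in all.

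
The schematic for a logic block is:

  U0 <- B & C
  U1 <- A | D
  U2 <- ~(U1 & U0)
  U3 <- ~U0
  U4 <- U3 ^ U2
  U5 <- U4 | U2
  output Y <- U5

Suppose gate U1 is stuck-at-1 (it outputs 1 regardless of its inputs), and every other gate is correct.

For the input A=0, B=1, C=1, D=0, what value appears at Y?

Propagate with U1 forced: U0=1, U1=1 [stuck-at-1], U2=0, U3=0, U4=0, U5=0.
So Y = 0. (Without the fault it would be 1.)

0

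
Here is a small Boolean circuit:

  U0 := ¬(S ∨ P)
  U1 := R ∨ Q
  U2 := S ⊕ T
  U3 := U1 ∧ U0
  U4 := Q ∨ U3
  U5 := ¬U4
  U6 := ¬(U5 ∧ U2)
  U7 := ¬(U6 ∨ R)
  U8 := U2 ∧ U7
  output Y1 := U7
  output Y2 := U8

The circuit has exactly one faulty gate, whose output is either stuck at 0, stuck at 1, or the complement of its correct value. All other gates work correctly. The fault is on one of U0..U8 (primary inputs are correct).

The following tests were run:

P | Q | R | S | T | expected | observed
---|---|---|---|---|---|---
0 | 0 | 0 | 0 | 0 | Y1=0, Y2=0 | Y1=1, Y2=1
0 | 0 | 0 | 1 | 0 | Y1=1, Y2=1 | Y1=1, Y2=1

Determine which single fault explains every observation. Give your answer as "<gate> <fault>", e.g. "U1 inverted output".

U2 stuck-at-1

Fault-free values for test 1 (P=0, Q=0, R=0, S=0, T=0): U0=1, U1=0, U2=0, U3=0, U4=0, U5=1, U6=1, U7=0, U8=0, giving Y1=0, Y2=0. Observed Y1=1, Y2=1.
Test 1: faults giving observed Y1=1, Y2=1 are {U2 stuck-at-1, U2 inverted output}.
Test 2 (P=0, Q=0, R=0, S=1, T=0): fault-free U0=0, U1=0, U2=1, U3=0, U4=0, U5=1, U6=0, U7=1, U8=1 → Y1=1, Y2=1; observed Y1=1, Y2=1. Eliminates U2 inverted output.
Only U2 stuck-at-1 is consistent with every test.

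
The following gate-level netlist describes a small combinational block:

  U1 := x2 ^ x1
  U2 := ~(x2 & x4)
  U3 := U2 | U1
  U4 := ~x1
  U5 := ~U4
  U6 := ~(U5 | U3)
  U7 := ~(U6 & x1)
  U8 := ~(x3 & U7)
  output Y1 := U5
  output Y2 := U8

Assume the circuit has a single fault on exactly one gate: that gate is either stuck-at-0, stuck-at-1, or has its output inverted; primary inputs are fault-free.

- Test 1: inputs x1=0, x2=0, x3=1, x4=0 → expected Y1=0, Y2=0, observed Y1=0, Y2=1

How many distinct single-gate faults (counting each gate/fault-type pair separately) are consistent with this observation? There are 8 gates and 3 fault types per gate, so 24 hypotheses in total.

4

Fault-free: U1=0, U2=1, U3=1, U4=1, U5=0, U6=0, U7=1, U8=0 → Y1=0, Y2=0. Observed Y1=0, Y2=1.
  U1: none of the 3 fault types match ✗
  U2: none of the 3 fault types match ✗
  U3: none of the 3 fault types match ✗
  U4: none of the 3 fault types match ✗
  U5: none of the 3 fault types match ✗
  U6: none of the 3 fault types match ✗
  U7: stuck-at-0, inverted output ✓; others ✗
  U8: stuck-at-1, inverted output ✓; others ✗
Consistent faults: {U7 stuck-at-0, U7 inverted output, U8 stuck-at-1, U8 inverted output} — 4 in all.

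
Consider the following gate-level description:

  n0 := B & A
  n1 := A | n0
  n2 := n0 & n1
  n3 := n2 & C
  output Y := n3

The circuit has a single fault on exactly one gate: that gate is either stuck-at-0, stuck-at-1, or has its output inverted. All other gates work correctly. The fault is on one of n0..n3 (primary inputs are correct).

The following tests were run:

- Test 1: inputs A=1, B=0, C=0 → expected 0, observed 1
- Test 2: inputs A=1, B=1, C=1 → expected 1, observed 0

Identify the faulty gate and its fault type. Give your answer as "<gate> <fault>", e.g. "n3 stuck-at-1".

n3 inverted output

Fault-free values for test 1 (A=1, B=0, C=0): n0=0, n1=1, n2=0, n3=0, giving Y=0. Observed 1.
Test 1: faults giving observed 1 are {n3 stuck-at-1, n3 inverted output}.
Test 2 (A=1, B=1, C=1): fault-free n0=1, n1=1, n2=1, n3=1 → 1; observed 0. Eliminates n3 stuck-at-1.
Only n3 inverted output is consistent with every test.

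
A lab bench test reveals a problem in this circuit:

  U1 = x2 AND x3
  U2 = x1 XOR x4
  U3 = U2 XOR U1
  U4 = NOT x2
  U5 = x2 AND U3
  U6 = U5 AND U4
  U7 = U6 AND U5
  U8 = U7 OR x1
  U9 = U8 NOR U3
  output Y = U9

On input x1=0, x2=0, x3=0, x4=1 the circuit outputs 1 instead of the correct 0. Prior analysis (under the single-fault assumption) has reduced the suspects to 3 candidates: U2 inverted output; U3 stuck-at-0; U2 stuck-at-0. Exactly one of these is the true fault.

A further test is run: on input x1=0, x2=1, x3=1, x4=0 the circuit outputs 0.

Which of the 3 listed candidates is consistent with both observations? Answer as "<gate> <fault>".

U2 stuck-at-0

Evaluate each candidate on input x1=0, x2=1, x3=1, x4=0:
  U2 inverted output: U1=1, U2=1 [inverted output], U3=0, U4=0, U5=0, U6=0, U7=0, U8=0, U9=1 → 1 — eliminated
  U3 stuck-at-0: U1=1, U2=0, U3=0 [stuck-at-0], U4=0, U5=0, U6=0, U7=0, U8=0, U9=1 → 1 — eliminated
  U2 stuck-at-0: U1=1, U2=0 [stuck-at-0], U3=1, U4=0, U5=1, U6=0, U7=0, U8=0, U9=0 → 0 — matches
Only U2 stuck-at-0 reproduces the observed 0.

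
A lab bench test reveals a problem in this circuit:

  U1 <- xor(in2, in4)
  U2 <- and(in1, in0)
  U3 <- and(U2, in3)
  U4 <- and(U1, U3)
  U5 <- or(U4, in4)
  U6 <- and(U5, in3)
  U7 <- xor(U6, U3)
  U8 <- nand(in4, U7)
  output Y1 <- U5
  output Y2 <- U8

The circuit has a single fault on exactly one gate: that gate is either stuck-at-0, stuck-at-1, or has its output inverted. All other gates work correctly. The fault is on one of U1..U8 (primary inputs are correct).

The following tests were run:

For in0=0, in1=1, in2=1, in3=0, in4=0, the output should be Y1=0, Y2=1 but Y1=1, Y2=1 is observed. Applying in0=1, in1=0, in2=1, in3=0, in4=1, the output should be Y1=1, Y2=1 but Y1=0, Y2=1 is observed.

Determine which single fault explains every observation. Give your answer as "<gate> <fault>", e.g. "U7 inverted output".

U5 inverted output

Fault-free values for test 1 (in0=0, in1=1, in2=1, in3=0, in4=0): U1=1, U2=0, U3=0, U4=0, U5=0, U6=0, U7=0, U8=1, giving Y1=0, Y2=1. Observed Y1=1, Y2=1.
Test 1: faults giving observed Y1=1, Y2=1 are {U3 stuck-at-1, U3 inverted output, U4 stuck-at-1, U4 inverted output, U5 stuck-at-1, U5 inverted output}.
Test 2 (in0=1, in1=0, in2=1, in3=0, in4=1): fault-free U1=0, U2=0, U3=0, U4=0, U5=1, U6=0, U7=0, U8=1 → Y1=1, Y2=1; observed Y1=0, Y2=1. Eliminates U3 stuck-at-1, U3 inverted output, U4 stuck-at-1, U4 inverted output, U5 stuck-at-1.
Only U5 inverted output is consistent with every test.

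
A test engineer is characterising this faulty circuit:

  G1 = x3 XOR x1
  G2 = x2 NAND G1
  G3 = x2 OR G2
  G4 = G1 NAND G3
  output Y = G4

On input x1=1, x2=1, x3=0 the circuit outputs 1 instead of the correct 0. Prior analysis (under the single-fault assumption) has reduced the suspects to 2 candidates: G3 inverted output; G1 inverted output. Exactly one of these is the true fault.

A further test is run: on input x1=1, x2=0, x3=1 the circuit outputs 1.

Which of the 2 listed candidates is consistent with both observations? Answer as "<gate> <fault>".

G3 inverted output

Evaluate each candidate on input x1=1, x2=0, x3=1:
  G3 inverted output: G1=0, G2=1, G3=0 [inverted output], G4=1 → 1 — matches
  G1 inverted output: G1=1 [inverted output], G2=1, G3=1, G4=0 → 0 — eliminated
Only G3 inverted output reproduces the observed 1.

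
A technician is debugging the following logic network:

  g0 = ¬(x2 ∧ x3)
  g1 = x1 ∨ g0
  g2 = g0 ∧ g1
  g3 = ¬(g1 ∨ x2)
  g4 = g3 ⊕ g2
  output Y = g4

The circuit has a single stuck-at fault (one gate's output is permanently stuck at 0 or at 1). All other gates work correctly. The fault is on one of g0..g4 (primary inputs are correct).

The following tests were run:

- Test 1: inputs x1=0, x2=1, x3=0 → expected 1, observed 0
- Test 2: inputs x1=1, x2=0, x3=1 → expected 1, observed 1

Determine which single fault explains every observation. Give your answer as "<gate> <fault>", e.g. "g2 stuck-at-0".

Fault-free values for test 1 (x1=0, x2=1, x3=0): g0=1, g1=1, g2=1, g3=0, g4=1, giving Y=1. Observed 0.
Test 1: faults giving observed 0 are {g0 stuck-at-0, g1 stuck-at-0, g2 stuck-at-0, g3 stuck-at-1, g4 stuck-at-0}.
Test 2 (x1=1, x2=0, x3=1): fault-free g0=1, g1=1, g2=1, g3=0, g4=1 → 1; observed 1. Eliminates g0 stuck-at-0, g2 stuck-at-0, g3 stuck-at-1, g4 stuck-at-0.
Only g1 stuck-at-0 is consistent with every test.

g1 stuck-at-0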